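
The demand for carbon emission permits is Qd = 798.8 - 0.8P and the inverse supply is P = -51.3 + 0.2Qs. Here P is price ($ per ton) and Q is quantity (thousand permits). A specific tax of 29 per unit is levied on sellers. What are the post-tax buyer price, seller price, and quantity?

Solving each curve for Q: Qs = 256.5 + 5P.
The tax drives a wedge P_b - P_s = 29. Substituting P_s = P_b - 29 into supply: Qs = 111.5 + 5P_b.
Market clearing requires 798.8 - 0.8P_b = 111.5 + 5P_b; hence 687.3 = 5.8P_b and P_b = 118.5.
Then P_s = 118.5 - 29 = 89.5 and Q = 798.8 - 0.8(118.5) = 704.

P_b = 118.5, P_s = 89.5, Q = 704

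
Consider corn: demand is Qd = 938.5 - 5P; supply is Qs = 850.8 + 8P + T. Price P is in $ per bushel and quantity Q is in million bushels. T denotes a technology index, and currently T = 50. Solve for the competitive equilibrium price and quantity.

With T = 50, supply is Qs = 900.8 + 8P.
The market clears where 938.5 - 5P = 900.8 + 8P. Rearranging, 13P = 37.7, hence P* = 2.9.
Plugging P* into demand: Q* = 938.5 - 5(2.9) = 924.

P* = 2.9, Q* = 924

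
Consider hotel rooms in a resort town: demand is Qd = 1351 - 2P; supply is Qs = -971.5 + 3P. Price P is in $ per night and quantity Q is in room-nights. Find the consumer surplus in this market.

The market clears where 1351 - 2P = -971.5 + 3P. Rearranging, 5P = 2322.5, hence P* = 464.5.
Plugging P* into demand: Q* = 1351 - 2(464.5) = 422.
Demand choke price (Qd = 0): P = 1351/2 = 675.5. Consumer surplus = ½ × (675.5 - 464.5) × 422 = 44521.

Consumer surplus = 44521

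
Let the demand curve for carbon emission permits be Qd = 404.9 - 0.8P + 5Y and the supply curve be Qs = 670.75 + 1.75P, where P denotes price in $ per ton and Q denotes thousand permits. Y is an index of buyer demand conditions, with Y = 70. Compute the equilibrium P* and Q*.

P* = 33, Q* = 728.5

With Y = 70, demand is Qd = 754.9 - 0.8P.
At equilibrium Qd = Qs, so 754.9 - 0.8P = 670.75 + 1.75P; collecting terms, 84.15 = 2.55P and P* = 33.
Substitute back: Q* = 754.9 - 0.8(33) = 728.5.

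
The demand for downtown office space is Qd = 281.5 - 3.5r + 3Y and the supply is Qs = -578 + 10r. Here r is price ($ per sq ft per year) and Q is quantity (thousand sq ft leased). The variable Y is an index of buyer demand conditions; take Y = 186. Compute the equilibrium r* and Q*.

r* = 105, Q* = 472

With Y = 186, demand is Qd = 839.5 - 3.5r.
The market clears where 839.5 - 3.5r = -578 + 10r. Rearranging, 13.5r = 1417.5, hence r* = 105.
Then Q* = 839.5 - 3.5(105) = 472.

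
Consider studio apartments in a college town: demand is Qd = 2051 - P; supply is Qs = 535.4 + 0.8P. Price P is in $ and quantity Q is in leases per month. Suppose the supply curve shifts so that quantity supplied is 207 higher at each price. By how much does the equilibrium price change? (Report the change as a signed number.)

Set Qd = Qs: 2051 - P = 535.4 + 0.8P, so 1515.6 = 1.8P and P* = 842.
Substitute back: Q* = 2051 - 842 = 1209.
After the shift, supply is Qs = 742.4 + 0.8P.
New equilibrium: 1308.6 = 1.8P, so P = 727 and Q = 1324.
ΔP = 727 - 842 = -115.

ΔP = -115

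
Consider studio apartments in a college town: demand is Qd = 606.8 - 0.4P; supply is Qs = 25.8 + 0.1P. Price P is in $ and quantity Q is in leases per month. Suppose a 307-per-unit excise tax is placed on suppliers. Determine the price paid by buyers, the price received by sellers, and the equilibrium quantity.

P_b = 1223.4, P_s = 916.4, Q = 117.44

With a tax of 307 on suppliers, they supply based on the net price P_s = P_b - 307, so Qs = -4.9 + 0.1P_b.
Equate demand and the shifted supply: 606.8 - 0.4P_b = -4.9 + 0.1P_b, giving 0.5P_b = 611.7, so P_b = 1223.4.
So P_s = 916.4 and the quantity traded is Q = 606.8 - 0.4(1223.4) = 117.44.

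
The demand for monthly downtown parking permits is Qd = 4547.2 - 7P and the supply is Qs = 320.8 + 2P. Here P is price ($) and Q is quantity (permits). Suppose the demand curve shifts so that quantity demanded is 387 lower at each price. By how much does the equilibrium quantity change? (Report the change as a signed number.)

Set Qd = Qs: 4547.2 - 7P = 320.8 + 2P, so 4226.4 = 9P and P* = 469.6.
Plugging P* into demand: Q* = 4547.2 - 7(469.6) = 1260.
After the shift, demand is Qd = 4160.2 - 7P.
New equilibrium: 3839.4 = 9P, so P = 426.6 and Q = 1174.
ΔQ = 1174 - 1260 = -86.

ΔQ = -86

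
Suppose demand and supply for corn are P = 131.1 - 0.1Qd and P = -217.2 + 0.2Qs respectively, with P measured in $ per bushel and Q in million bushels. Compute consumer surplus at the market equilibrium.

In direct form, Qd = 1311 - 10P and Qs = 1086 + 5P.
Equating demand and supply, 1311 - 10P = 1086 + 5P gives 15P = 225, so P* = 15.
Plugging P* into demand: Q* = 1311 - 10(15) = 1161.
Demand choke price (Qd = 0): P = 1311/10 = 131.1. Consumer surplus = ½ × (131.1 - 15) × 1161 = 67396.05.

Consumer surplus = 67396.05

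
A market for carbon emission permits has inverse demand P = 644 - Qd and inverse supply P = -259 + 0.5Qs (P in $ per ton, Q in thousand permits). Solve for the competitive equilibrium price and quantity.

Inverting to quantity form: Qd = 644 - P and Qs = 518 + 2P.
Equating demand and supply, 644 - P = 518 + 2P gives 3P = 126, so P* = 42.
Plugging P* into demand: Q* = 644 - 42 = 602.

P* = 42, Q* = 602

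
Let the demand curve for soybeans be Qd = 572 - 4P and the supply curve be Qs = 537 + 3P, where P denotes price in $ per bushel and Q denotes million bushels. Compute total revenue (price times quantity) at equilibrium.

At equilibrium Qd = Qs, so 572 - 4P = 537 + 3P; collecting terms, 35 = 7P and P* = 5.
From the demand curve, Q* = 572 - 4(5) = 552.
Total revenue = P* × Q* = 5 × 552 = 2760.

Total revenue = 2760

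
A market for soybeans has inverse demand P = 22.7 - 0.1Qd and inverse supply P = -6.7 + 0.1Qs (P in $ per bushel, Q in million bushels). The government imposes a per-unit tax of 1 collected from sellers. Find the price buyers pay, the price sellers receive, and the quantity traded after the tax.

P_b = 8.5, P_s = 7.5, Q = 142

Inverting to quantity form: Qd = 227 - 10P and Qs = 67 + 10P.
The tax drives a wedge P_b - P_s = 1. Substituting P_s = P_b - 1 into supply: Qs = 57 + 10P_b.
Market clearing requires 227 - 10P_b = 57 + 10P_b; hence 170 = 20P_b and P_b = 8.5.
So P_s = 7.5 and the quantity traded is Q = 227 - 10(8.5) = 142.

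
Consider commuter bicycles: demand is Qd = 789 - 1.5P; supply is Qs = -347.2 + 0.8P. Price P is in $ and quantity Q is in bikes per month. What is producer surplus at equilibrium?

Producer surplus = 1440

Equating demand and supply, 789 - 1.5P = -347.2 + 0.8P gives 2.3P = 1136.2, so P* = 494.
From the demand curve, Q* = 789 - 1.5(494) = 48.
Supply choke price (Qs = 0): P = 434. Producer surplus = ½ × (494 - 434) × 48 = 1440.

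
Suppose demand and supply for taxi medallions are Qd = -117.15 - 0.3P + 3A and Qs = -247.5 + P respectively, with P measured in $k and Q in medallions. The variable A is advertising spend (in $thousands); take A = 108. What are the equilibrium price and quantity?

P* = 349.5, Q* = 102

With A = 108, demand is Qd = 206.85 - 0.3P.
Equating demand and supply, 206.85 - 0.3P = -247.5 + P gives 1.3P = 454.35, so P* = 349.5.
Substitute back: Q* = 206.85 - 0.3(349.5) = 102.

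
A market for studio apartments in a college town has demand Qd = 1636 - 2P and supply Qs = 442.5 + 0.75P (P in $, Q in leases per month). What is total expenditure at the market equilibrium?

Set Qd = Qs: 1636 - 2P = 442.5 + 0.75P, so 1193.5 = 2.75P and P* = 434.
Substitute back: Q* = 1636 - 2(434) = 768.
Total expenditure = P* × Q* = 434 × 768 = 333312.

Total expenditure = 333312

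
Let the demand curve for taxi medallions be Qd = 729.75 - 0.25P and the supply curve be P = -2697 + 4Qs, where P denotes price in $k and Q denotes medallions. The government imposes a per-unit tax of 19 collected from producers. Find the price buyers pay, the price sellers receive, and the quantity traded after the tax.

Rewriting in direct form: Qs = 674.25 + 0.25P.
With a tax of 19 on producers, they supply based on the net price P_s = P_b - 19, so Qs = 669.5 + 0.25P_b.
Equate demand and the shifted supply: 729.75 - 0.25P_b = 669.5 + 0.25P_b, giving 0.5P_b = 60.25, so P_b = 120.5.
Then P_s = 120.5 - 19 = 101.5 and Q = 729.75 - 0.25(120.5) = 699.625.

P_b = 120.5, P_s = 101.5, Q = 699.625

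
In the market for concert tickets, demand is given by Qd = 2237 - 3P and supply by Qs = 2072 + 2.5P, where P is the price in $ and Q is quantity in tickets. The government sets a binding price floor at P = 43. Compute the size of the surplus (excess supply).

At P = 43: Qd = 2108 and Qs = 2179.5.
Surplus = Qs - Qd = 2179.5 - 2108 = 71.5.

Surplus = 71.5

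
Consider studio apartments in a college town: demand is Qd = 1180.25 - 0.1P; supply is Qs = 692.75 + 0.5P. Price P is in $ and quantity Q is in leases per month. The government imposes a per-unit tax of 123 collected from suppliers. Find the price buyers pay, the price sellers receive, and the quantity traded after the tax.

With a tax of 123 on suppliers, they supply based on the net price P_s = P_b - 123, so Qs = 631.25 + 0.5P_b.
Market clearing requires 1180.25 - 0.1P_b = 631.25 + 0.5P_b; hence 549 = 0.6P_b and P_b = 915.
So P_s = 792 and the quantity traded is Q = 1180.25 - 0.1(915) = 1088.75.

P_b = 915, P_s = 792, Q = 1088.75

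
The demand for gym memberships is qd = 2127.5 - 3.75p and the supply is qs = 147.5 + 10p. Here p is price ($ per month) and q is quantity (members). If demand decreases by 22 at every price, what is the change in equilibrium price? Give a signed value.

Set qd = qs: 2127.5 - 3.75p = 147.5 + 10p, so 1980 = 13.75p and p* = 144.
Substitute back: q* = 2127.5 - 3.75(144) = 1587.5.
After the shift, demand is qd = 2105.5 - 3.75p.
New equilibrium: 1958 = 13.75p, so p = 142.4 and q = 1571.5.
Δp = 142.4 - 144 = -1.6.

Δp = -1.6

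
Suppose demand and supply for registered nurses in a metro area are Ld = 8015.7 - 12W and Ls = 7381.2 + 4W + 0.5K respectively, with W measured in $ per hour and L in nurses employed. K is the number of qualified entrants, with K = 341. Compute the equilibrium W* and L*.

With K = 341, supply is Ls = 7551.7 + 4W.
The market clears where 8015.7 - 12W = 7551.7 + 4W. Rearranging, 16W = 464, hence W* = 29.
Then L* = 8015.7 - 12(29) = 7667.7.

W* = 29, L* = 7667.7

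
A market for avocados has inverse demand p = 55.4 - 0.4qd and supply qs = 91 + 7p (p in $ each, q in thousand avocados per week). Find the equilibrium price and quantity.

Rewriting in direct form: qd = 138.5 - 2.5p.
The market clears where 138.5 - 2.5p = 91 + 7p. Rearranging, 9.5p = 47.5, hence p* = 5.
Then q* = 138.5 - 2.5(5) = 126.

p* = 5, q* = 126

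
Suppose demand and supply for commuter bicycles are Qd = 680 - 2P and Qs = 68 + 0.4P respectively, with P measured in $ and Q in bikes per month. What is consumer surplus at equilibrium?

The market clears where 680 - 2P = 68 + 0.4P. Rearranging, 2.4P = 612, hence P* = 255.
Substitute back: Q* = 680 - 2(255) = 170.
Demand choke price (Qd = 0): P = 680/2 = 340. Consumer surplus = ½ × (340 - 255) × 170 = 7225.

Consumer surplus = 7225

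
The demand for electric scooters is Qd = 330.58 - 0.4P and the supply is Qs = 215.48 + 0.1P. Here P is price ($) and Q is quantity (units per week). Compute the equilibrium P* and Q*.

The market clears where 330.58 - 0.4P = 215.48 + 0.1P. Rearranging, 0.5P = 115.1, hence P* = 230.2.
Substitute back: Q* = 330.58 - 0.4(230.2) = 238.5.

P* = 230.2, Q* = 238.5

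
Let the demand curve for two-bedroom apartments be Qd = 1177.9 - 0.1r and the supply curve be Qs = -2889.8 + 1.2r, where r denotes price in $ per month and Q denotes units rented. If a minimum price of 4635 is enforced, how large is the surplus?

Surplus = 1957.8

At r = 4635: Qd = 714.4 and Qs = 2672.2.
Surplus = Qs - Qd = 2672.2 - 714.4 = 1957.8.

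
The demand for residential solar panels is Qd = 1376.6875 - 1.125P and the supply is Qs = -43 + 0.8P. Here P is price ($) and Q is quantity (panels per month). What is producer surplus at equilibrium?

Producer surplus = 187005.625

Equating demand and supply, 1376.6875 - 1.125P = -43 + 0.8P gives 1.925P = 1419.6875, so P* = 737.5.
From the demand curve, Q* = 1376.6875 - 1.125(737.5) = 547.
Supply choke price (Qs = 0): P = 53.75. Producer surplus = ½ × (737.5 - 53.75) × 547 = 187005.625.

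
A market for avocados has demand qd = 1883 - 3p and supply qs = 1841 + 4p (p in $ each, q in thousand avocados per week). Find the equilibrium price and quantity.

p* = 6, q* = 1865

Equating demand and supply, 1883 - 3p = 1841 + 4p gives 7p = 42, so p* = 6.
From the demand curve, q* = 1883 - 3(6) = 1865.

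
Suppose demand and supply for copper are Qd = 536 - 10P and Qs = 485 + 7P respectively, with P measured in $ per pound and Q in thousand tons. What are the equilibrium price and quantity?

P* = 3, Q* = 506

Equating demand and supply, 536 - 10P = 485 + 7P gives 17P = 51, so P* = 3.
Then Q* = 536 - 10(3) = 506.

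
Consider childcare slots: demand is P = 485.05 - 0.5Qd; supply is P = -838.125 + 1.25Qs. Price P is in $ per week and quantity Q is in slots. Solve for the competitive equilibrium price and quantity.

Inverting to quantity form: Qd = 970.1 - 2P and Qs = 670.5 + 0.8P.
The market clears where 970.1 - 2P = 670.5 + 0.8P. Rearranging, 2.8P = 299.6, hence P* = 107.
Then Q* = 970.1 - 2(107) = 756.1.

P* = 107, Q* = 756.1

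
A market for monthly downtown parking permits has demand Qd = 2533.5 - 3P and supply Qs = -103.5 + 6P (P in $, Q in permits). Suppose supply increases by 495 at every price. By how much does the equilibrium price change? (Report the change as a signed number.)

ΔP = -55

Equating demand and supply, 2533.5 - 3P = -103.5 + 6P gives 9P = 2637, so P* = 293.
From the demand curve, Q* = 2533.5 - 3(293) = 1654.5.
After the shift, supply is Qs = 391.5 + 6P.
New equilibrium: 2142 = 9P, so P = 238 and Q = 1819.5.
ΔP = 238 - 293 = -55.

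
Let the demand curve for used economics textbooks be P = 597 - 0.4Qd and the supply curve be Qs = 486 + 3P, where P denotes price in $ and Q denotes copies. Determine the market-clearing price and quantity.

Solving each curve for Q: Qd = 1492.5 - 2.5P.
Set Qd = Qs: 1492.5 - 2.5P = 486 + 3P, so 1006.5 = 5.5P and P* = 183.
Substitute back: Q* = 1492.5 - 2.5(183) = 1035.

P* = 183, Q* = 1035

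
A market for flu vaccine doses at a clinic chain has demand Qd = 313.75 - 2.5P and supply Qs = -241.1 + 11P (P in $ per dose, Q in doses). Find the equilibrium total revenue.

Total revenue = 8672.1

At equilibrium Qd = Qs, so 313.75 - 2.5P = -241.1 + 11P; collecting terms, 554.85 = 13.5P and P* = 41.1.
From the demand curve, Q* = 313.75 - 2.5(41.1) = 211.
Total revenue = P* × Q* = 41.1 × 211 = 8672.1.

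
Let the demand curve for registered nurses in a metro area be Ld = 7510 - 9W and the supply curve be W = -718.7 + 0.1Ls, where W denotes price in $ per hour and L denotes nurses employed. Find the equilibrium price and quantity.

W* = 17, L* = 7357

In direct form, Ls = 7187 + 10W.
Set Ld = Ls: 7510 - 9W = 7187 + 10W, so 323 = 19W and W* = 17.
Plugging W* into demand: L* = 7510 - 9(17) = 7357.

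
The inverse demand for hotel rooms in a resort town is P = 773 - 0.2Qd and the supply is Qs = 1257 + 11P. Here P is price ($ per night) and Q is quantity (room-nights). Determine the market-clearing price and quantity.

Solving each curve for Q: Qd = 3865 - 5P.
The market clears where 3865 - 5P = 1257 + 11P. Rearranging, 16P = 2608, hence P* = 163.
Plugging P* into demand: Q* = 3865 - 5(163) = 3050.

P* = 163, Q* = 3050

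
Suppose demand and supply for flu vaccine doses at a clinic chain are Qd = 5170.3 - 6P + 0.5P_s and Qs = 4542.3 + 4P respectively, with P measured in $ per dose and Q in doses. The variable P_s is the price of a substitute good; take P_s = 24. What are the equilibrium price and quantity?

P* = 64, Q* = 4798.3

With P_s = 24, demand is Qd = 5182.3 - 6P.
Equating demand and supply, 5182.3 - 6P = 4542.3 + 4P gives 10P = 640, so P* = 64.
Substitute back: Q* = 5182.3 - 6(64) = 4798.3.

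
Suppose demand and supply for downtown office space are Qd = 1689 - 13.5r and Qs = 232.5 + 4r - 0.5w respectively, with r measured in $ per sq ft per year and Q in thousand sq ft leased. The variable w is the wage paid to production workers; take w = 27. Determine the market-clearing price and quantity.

r* = 84, Q* = 555

With w = 27, supply is Qs = 219 + 4r.
Equating demand and supply, 1689 - 13.5r = 219 + 4r gives 17.5r = 1470, so r* = 84.
Plugging r* into demand: Q* = 1689 - 13.5(84) = 555.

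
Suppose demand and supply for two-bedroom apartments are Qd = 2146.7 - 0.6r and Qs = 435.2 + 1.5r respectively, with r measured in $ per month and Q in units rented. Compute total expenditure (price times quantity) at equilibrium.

At equilibrium Qd = Qs, so 2146.7 - 0.6r = 435.2 + 1.5r; collecting terms, 1711.5 = 2.1r and r* = 815.
Plugging r* into demand: Q* = 2146.7 - 0.6(815) = 1657.7.
Total expenditure = r* × Q* = 815 × 1657.7 = 1351025.5.

Total expenditure = 1351025.5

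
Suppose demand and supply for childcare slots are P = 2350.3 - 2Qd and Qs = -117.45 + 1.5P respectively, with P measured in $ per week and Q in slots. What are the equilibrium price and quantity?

P* = 646.3, Q* = 852

Solving each curve for Q: Qd = 1175.15 - 0.5P.
Set Qd = Qs: 1175.15 - 0.5P = -117.45 + 1.5P, so 1292.6 = 2P and P* = 646.3.
Plugging P* into demand: Q* = 1175.15 - 0.5(646.3) = 852.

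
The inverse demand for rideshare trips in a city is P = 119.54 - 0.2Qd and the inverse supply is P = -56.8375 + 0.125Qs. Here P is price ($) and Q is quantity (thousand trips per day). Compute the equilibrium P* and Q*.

Inverting to quantity form: Qd = 597.7 - 5P and Qs = 454.7 + 8P.
Set Qd = Qs: 597.7 - 5P = 454.7 + 8P, so 143 = 13P and P* = 11.
Then Q* = 597.7 - 5(11) = 542.7.

P* = 11, Q* = 542.7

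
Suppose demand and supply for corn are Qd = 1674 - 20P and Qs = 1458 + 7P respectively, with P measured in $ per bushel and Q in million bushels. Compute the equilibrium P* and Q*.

P* = 8, Q* = 1514

Equating demand and supply, 1674 - 20P = 1458 + 7P gives 27P = 216, so P* = 8.
Plugging P* into demand: Q* = 1674 - 20(8) = 1514.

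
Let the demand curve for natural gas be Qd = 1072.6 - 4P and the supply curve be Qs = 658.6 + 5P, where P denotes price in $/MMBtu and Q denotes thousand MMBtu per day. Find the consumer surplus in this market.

Equating demand and supply, 1072.6 - 4P = 658.6 + 5P gives 9P = 414, so P* = 46.
From the demand curve, Q* = 1072.6 - 4(46) = 888.6.
Demand choke price (Qd = 0): P = 1072.6/4 = 268.15. Consumer surplus = ½ × (268.15 - 46) × 888.6 = 98701.245.

Consumer surplus = 98701.245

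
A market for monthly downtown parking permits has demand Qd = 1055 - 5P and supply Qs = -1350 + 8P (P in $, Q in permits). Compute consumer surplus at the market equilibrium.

Consumer surplus = 1690

At equilibrium Qd = Qs, so 1055 - 5P = -1350 + 8P; collecting terms, 2405 = 13P and P* = 185.
Substitute back: Q* = 1055 - 5(185) = 130.
Demand choke price (Qd = 0): P = 1055/5 = 211. Consumer surplus = ½ × (211 - 185) × 130 = 1690.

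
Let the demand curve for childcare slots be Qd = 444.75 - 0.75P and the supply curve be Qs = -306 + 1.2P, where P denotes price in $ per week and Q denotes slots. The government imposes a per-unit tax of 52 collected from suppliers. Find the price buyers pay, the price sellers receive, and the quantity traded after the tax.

P_b = 417, P_s = 365, Q = 132

With a tax of 52 on suppliers, they supply based on the net price P_s = P_b - 52, so Qs = -368.4 + 1.2P_b.
Equate demand and the shifted supply: 444.75 - 0.75P_b = -368.4 + 1.2P_b, giving 1.95P_b = 813.15, so P_b = 417.
So P_s = 365 and the quantity traded is Q = 444.75 - 0.75(417) = 132.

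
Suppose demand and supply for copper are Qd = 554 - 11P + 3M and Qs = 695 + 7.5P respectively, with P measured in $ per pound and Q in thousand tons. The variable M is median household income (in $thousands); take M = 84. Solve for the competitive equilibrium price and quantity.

With M = 84, demand is Qd = 806 - 11P.
Set Qd = Qs: 806 - 11P = 695 + 7.5P, so 111 = 18.5P and P* = 6.
From the demand curve, Q* = 806 - 11(6) = 740.

P* = 6, Q* = 740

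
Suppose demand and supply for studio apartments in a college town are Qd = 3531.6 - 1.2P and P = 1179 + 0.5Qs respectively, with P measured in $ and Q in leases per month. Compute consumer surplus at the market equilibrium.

Consumer surplus = 729303.75

Rewriting in direct form: Qs = -2358 + 2P.
At equilibrium Qd = Qs, so 3531.6 - 1.2P = -2358 + 2P; collecting terms, 5889.6 = 3.2P and P* = 1840.5.
From the demand curve, Q* = 3531.6 - 1.2(1840.5) = 1323.
Demand choke price (Qd = 0): P = 3531.6/1.2 = 2943. Consumer surplus = ½ × (2943 - 1840.5) × 1323 = 729303.75.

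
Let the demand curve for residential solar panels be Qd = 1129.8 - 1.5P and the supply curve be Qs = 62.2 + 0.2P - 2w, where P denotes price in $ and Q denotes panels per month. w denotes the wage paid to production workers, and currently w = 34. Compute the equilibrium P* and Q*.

With w = 34, supply is Qs = -5.8 + 0.2P.
The market clears where 1129.8 - 1.5P = -5.8 + 0.2P. Rearranging, 1.7P = 1135.6, hence P* = 668.
From the demand curve, Q* = 1129.8 - 1.5(668) = 127.8.

P* = 668, Q* = 127.8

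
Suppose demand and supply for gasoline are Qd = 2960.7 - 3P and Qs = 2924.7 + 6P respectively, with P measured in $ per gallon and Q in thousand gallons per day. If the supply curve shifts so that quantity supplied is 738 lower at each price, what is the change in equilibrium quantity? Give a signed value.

ΔQ = -246

Equating demand and supply, 2960.7 - 3P = 2924.7 + 6P gives 9P = 36, so P* = 4.
Then Q* = 2960.7 - 3(4) = 2948.7.
After the shift, supply is Qs = 2186.7 + 6P.
Re-solving, 9P = 774 gives P = 86 and Q = 2702.7.
ΔQ = 2702.7 - 2948.7 = -246.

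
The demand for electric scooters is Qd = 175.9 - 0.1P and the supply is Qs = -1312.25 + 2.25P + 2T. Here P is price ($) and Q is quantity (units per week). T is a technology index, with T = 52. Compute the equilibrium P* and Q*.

P* = 589, Q* = 117

With T = 52, supply is Qs = -1208.25 + 2.25P.
Set Qd = Qs: 175.9 - 0.1P = -1208.25 + 2.25P, so 1384.15 = 2.35P and P* = 589.
Plugging P* into demand: Q* = 175.9 - 0.1(589) = 117.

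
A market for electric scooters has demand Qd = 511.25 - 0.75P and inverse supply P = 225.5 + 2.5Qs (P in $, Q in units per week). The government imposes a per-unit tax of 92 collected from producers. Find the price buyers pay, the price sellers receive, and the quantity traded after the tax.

Rewriting in direct form: Qs = -90.2 + 0.4P.
The tax drives a wedge P_b - P_s = 92. Substituting P_s = P_b - 92 into supply: Qs = -127 + 0.4P_b.
Equate demand and the shifted supply: 511.25 - 0.75P_b = -127 + 0.4P_b, giving 1.15P_b = 638.25, so P_b = 555.
So P_s = 463 and the quantity traded is Q = 511.25 - 0.75(555) = 95.

P_b = 555, P_s = 463, Q = 95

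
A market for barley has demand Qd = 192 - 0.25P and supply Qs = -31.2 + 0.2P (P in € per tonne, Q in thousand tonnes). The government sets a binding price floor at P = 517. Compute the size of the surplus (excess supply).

At P = 517: Qd = 62.75 and Qs = 72.2.
Surplus = Qs - Qd = 72.2 - 62.75 = 9.45.

Surplus = 9.45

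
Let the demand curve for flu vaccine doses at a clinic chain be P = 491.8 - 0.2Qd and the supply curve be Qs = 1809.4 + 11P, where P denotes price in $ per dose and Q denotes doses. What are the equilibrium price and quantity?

Rewriting in direct form: Qd = 2459 - 5P.
Set Qd = Qs: 2459 - 5P = 1809.4 + 11P, so 649.6 = 16P and P* = 40.6.
From the demand curve, Q* = 2459 - 5(40.6) = 2256.

P* = 40.6, Q* = 2256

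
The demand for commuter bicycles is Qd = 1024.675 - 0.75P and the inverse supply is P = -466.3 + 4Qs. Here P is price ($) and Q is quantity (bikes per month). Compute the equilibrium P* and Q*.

In direct form, Qs = 116.575 + 0.25P.
At equilibrium Qd = Qs, so 1024.675 - 0.75P = 116.575 + 0.25P; collecting terms, 908.1 = P and P* = 908.1.
Plugging P* into demand: Q* = 1024.675 - 0.75(908.1) = 343.6.

P* = 908.1, Q* = 343.6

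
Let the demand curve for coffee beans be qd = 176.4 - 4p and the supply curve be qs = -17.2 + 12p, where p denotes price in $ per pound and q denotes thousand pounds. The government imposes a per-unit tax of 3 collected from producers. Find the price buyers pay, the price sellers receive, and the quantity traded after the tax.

p_b = 14.35, p_s = 11.35, q = 119

The tax drives a wedge p_b - p_s = 3. Substituting p_s = p_b - 3 into supply: qs = -53.2 + 12p_b.
Market clearing requires 176.4 - 4p_b = -53.2 + 12p_b; hence 229.6 = 16p_b and p_b = 14.35.
So p_s = 11.35 and the quantity traded is q = 176.4 - 4(14.35) = 119.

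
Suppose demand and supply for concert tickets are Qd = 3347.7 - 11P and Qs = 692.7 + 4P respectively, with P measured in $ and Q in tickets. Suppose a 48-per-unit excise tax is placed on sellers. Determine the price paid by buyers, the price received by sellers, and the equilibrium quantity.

P_b = 189.8, P_s = 141.8, Q = 1259.9

With a tax of 48 on sellers, they supply based on the net price P_s = P_b - 48, so Qs = 500.7 + 4P_b.
Set Qd = Qs: 3347.7 - 11P_b = 500.7 + 4P_b, so 2847 = 15P_b and P_b = 189.8.
So P_s = 141.8 and the quantity traded is Q = 3347.7 - 11(189.8) = 1259.9.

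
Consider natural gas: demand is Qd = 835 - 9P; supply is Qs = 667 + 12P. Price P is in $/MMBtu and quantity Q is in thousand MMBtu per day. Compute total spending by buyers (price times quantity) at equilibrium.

Total spending by buyers = 6104

Set Qd = Qs: 835 - 9P = 667 + 12P, so 168 = 21P and P* = 8.
From the demand curve, Q* = 835 - 9(8) = 763.
Total spending by buyers = P* × Q* = 8 × 763 = 6104.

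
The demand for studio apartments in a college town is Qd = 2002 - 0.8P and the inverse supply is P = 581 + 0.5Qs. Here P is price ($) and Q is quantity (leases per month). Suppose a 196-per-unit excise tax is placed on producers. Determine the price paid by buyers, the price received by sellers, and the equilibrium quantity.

P_b = 1270, P_s = 1074, Q = 986

Rewriting in direct form: Qs = -1162 + 2P.
With a tax of 196 on producers, they supply based on the net price P_s = P_b - 196, so Qs = -1554 + 2P_b.
Equate demand and the shifted supply: 2002 - 0.8P_b = -1554 + 2P_b, giving 2.8P_b = 3556, so P_b = 1270.
So P_s = 1074 and the quantity traded is Q = 2002 - 0.8(1270) = 986.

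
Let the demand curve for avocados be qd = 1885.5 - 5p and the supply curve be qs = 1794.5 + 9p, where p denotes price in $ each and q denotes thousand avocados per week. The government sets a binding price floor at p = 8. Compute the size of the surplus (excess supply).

At p = 8: qd = 1845.5 and qs = 1866.5.
Surplus = qs - qd = 1866.5 - 1845.5 = 21.

Surplus = 21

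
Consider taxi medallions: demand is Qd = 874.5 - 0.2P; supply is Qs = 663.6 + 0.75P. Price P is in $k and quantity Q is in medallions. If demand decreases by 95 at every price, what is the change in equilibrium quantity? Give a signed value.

Equating demand and supply, 874.5 - 0.2P = 663.6 + 0.75P gives 0.95P = 210.9, so P* = 222.
Substitute back: Q* = 874.5 - 0.2(222) = 830.1.
After the shift, demand is Qd = 779.5 - 0.2P.
New equilibrium: 115.9 = 0.95P, so P = 122 and Q = 755.1.
ΔQ = 755.1 - 830.1 = -75.

ΔQ = -75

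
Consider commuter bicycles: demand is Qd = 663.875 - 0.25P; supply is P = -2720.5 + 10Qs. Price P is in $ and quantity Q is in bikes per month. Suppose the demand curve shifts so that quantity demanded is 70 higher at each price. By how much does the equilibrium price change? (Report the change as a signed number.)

ΔP = 200

Inverting to quantity form: Qs = 272.05 + 0.1P.
At equilibrium Qd = Qs, so 663.875 - 0.25P = 272.05 + 0.1P; collecting terms, 391.825 = 0.35P and P* = 1119.5.
Then Q* = 663.875 - 0.25(1119.5) = 384.
After the shift, demand is Qd = 733.875 - 0.25P.
The new intersection has 461.825 = 0.35P, i.e. P = 1319.5, Q = 404.
ΔP = 1319.5 - 1119.5 = 200.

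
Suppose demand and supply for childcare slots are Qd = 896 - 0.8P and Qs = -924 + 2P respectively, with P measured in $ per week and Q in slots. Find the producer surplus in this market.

Producer surplus = 35344

Equating demand and supply, 896 - 0.8P = -924 + 2P gives 2.8P = 1820, so P* = 650.
Substitute back: Q* = 896 - 0.8(650) = 376.
Supply choke price (Qs = 0): P = 462. Producer surplus = ½ × (650 - 462) × 376 = 35344.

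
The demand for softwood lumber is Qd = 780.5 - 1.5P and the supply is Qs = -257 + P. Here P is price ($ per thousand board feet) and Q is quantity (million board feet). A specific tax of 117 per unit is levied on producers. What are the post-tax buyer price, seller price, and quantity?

The tax drives a wedge P_b - P_s = 117. Substituting P_s = P_b - 117 into supply: Qs = -374 + P_b.
Equate demand and the shifted supply: 780.5 - 1.5P_b = -374 + P_b, giving 2.5P_b = 1154.5, so P_b = 461.8.
Then P_s = 461.8 - 117 = 344.8 and Q = 780.5 - 1.5(461.8) = 87.8.

P_b = 461.8, P_s = 344.8, Q = 87.8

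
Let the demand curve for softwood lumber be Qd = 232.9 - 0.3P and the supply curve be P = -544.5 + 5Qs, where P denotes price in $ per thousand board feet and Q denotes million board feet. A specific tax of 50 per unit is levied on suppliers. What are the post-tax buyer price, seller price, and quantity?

P_b = 268, P_s = 218, Q = 152.5

Rewriting in direct form: Qs = 108.9 + 0.2P.
With a tax of 50 on suppliers, they supply based on the net price P_s = P_b - 50, so Qs = 98.9 + 0.2P_b.
Set Qd = Qs: 232.9 - 0.3P_b = 98.9 + 0.2P_b, so 134 = 0.5P_b and P_b = 268.
Then P_s = 268 - 50 = 218 and Q = 232.9 - 0.3(268) = 152.5.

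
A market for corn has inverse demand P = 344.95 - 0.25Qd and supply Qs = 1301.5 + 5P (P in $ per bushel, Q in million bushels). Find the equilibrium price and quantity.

In direct form, Qd = 1379.8 - 4P.
Set Qd = Qs: 1379.8 - 4P = 1301.5 + 5P, so 78.3 = 9P and P* = 8.7.
Substitute back: Q* = 1379.8 - 4(8.7) = 1345.

P* = 8.7, Q* = 1345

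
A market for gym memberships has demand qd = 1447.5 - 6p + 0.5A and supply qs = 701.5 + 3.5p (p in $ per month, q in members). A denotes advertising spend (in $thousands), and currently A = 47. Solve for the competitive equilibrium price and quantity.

With A = 47, demand is qd = 1471 - 6p.
Set qd = qs: 1471 - 6p = 701.5 + 3.5p, so 769.5 = 9.5p and p* = 81.
Substitute back: q* = 1471 - 6(81) = 985.

p* = 81, q* = 985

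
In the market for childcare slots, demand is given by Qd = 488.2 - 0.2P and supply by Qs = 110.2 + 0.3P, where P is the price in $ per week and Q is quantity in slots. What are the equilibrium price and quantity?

At equilibrium Qd = Qs, so 488.2 - 0.2P = 110.2 + 0.3P; collecting terms, 378 = 0.5P and P* = 756.
From the demand curve, Q* = 488.2 - 0.2(756) = 337.

P* = 756, Q* = 337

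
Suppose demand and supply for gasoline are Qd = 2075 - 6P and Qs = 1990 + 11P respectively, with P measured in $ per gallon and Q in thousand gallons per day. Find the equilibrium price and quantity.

The market clears where 2075 - 6P = 1990 + 11P. Rearranging, 17P = 85, hence P* = 5.
From the demand curve, Q* = 2075 - 6(5) = 2045.

P* = 5, Q* = 2045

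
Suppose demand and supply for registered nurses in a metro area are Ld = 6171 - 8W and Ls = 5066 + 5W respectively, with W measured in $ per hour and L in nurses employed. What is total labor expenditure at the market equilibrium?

Total labor expenditure = 466735

The market clears where 6171 - 8W = 5066 + 5W. Rearranging, 13W = 1105, hence W* = 85.
From the demand curve, L* = 6171 - 8(85) = 5491.
Total labor expenditure = W* × L* = 85 × 5491 = 466735.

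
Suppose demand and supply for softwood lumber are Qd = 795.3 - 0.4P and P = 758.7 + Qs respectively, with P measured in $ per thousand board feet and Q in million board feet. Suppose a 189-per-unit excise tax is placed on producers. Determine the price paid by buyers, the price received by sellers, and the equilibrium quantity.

Rewriting in direct form: Qs = -758.7 + P.
With a tax of 189 on producers, they supply based on the net price P_s = P_b - 189, so Qs = -947.7 + P_b.
Market clearing requires 795.3 - 0.4P_b = -947.7 + P_b; hence 1743 = 1.4P_b and P_b = 1245.
Then P_s = 1245 - 189 = 1056 and Q = 795.3 - 0.4(1245) = 297.3.

P_b = 1245, P_s = 1056, Q = 297.3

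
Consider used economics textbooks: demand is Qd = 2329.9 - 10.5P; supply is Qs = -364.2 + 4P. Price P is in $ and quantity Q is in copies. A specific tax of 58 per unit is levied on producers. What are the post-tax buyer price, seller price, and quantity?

Producers keep P_s = P_b - 58 per unit, so supply in terms of the buyer price is Qs = -596.2 + 4P_b.
Equate demand and the shifted supply: 2329.9 - 10.5P_b = -596.2 + 4P_b, giving 14.5P_b = 2926.1, so P_b = 201.8.
So P_s = 143.8 and the quantity traded is Q = 2329.9 - 10.5(201.8) = 211.

P_b = 201.8, P_s = 143.8, Q = 211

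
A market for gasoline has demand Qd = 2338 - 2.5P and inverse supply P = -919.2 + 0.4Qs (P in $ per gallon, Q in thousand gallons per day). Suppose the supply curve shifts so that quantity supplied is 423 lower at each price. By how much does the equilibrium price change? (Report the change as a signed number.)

ΔP = 84.6

Inverting to quantity form: Qs = 2298 + 2.5P.
Equating demand and supply, 2338 - 2.5P = 2298 + 2.5P gives 5P = 40, so P* = 8.
Then Q* = 2338 - 2.5(8) = 2318.
After the shift, supply is Qs = 1875 + 2.5P.
New equilibrium: 463 = 5P, so P = 92.6 and Q = 2106.5.
ΔP = 92.6 - 8 = 84.6.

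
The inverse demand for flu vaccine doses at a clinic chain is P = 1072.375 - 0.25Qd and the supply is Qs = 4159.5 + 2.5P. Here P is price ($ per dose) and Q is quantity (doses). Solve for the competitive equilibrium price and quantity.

P* = 20, Q* = 4209.5

Solving each curve for Q: Qd = 4289.5 - 4P.
Set Qd = Qs: 4289.5 - 4P = 4159.5 + 2.5P, so 130 = 6.5P and P* = 20.
From the demand curve, Q* = 4289.5 - 4(20) = 4209.5.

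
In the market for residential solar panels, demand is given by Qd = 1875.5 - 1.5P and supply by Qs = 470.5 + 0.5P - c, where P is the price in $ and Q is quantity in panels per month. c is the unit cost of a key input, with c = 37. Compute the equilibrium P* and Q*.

With c = 37, supply is Qs = 433.5 + 0.5P.
At equilibrium Qd = Qs, so 1875.5 - 1.5P = 433.5 + 0.5P; collecting terms, 1442 = 2P and P* = 721.
From the demand curve, Q* = 1875.5 - 1.5(721) = 794.

P* = 721, Q* = 794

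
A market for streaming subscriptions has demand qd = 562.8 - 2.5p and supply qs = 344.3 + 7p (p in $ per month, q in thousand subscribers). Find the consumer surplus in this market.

The market clears where 562.8 - 2.5p = 344.3 + 7p. Rearranging, 9.5p = 218.5, hence p* = 23.
Substitute back: q* = 562.8 - 2.5(23) = 505.3.
Demand choke price (qd = 0): p = 562.8/2.5 = 225.12. Consumer surplus = ½ × (225.12 - 23) × 505.3 = 51065.618.

Consumer surplus = 51065.618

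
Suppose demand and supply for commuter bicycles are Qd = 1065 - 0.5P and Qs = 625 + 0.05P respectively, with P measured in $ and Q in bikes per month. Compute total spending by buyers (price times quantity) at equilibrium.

Set Qd = Qs: 1065 - 0.5P = 625 + 0.05P, so 440 = 0.55P and P* = 800.
Then Q* = 1065 - 0.5(800) = 665.
Total spending by buyers = P* × Q* = 800 × 665 = 532000.

Total spending by buyers = 532000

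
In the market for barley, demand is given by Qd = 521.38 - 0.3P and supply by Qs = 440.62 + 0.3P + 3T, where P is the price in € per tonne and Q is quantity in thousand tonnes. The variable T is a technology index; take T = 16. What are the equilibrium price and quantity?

With T = 16, supply is Qs = 488.62 + 0.3P.
Set Qd = Qs: 521.38 - 0.3P = 488.62 + 0.3P, so 32.76 = 0.6P and P* = 54.6.
Substitute back: Q* = 521.38 - 0.3(54.6) = 505.

P* = 54.6, Q* = 505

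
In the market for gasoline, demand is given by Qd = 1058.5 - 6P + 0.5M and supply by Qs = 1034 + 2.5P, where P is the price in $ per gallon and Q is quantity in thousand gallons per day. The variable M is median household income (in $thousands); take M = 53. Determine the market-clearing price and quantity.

P* = 6, Q* = 1049

With M = 53, demand is Qd = 1085 - 6P.
Equating demand and supply, 1085 - 6P = 1034 + 2.5P gives 8.5P = 51, so P* = 6.
Substitute back: Q* = 1085 - 6(6) = 1049.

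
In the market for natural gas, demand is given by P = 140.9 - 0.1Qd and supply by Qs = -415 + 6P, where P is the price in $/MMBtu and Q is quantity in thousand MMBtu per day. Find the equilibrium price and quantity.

In direct form, Qd = 1409 - 10P.
The market clears where 1409 - 10P = -415 + 6P. Rearranging, 16P = 1824, hence P* = 114.
Substitute back: Q* = 1409 - 10(114) = 269.

P* = 114, Q* = 269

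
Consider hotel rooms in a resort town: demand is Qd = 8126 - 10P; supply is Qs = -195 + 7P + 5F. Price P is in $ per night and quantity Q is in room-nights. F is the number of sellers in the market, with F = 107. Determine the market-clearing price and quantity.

With F = 107, supply is Qs = 340 + 7P.
Equating demand and supply, 8126 - 10P = 340 + 7P gives 17P = 7786, so P* = 458.
From the demand curve, Q* = 8126 - 10(458) = 3546.

P* = 458, Q* = 3546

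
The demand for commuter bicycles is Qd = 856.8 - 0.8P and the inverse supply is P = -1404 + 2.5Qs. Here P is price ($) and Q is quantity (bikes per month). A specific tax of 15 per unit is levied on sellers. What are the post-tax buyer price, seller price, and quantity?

P_b = 251, P_s = 236, Q = 656

Rewriting in direct form: Qs = 561.6 + 0.4P.
The tax drives a wedge P_b - P_s = 15. Substituting P_s = P_b - 15 into supply: Qs = 555.6 + 0.4P_b.
Market clearing requires 856.8 - 0.8P_b = 555.6 + 0.4P_b; hence 301.2 = 1.2P_b and P_b = 251.
So P_s = 236 and the quantity traded is Q = 856.8 - 0.8(251) = 656.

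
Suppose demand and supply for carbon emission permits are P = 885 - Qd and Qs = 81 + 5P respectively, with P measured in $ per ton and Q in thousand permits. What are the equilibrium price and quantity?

P* = 134, Q* = 751

Solving each curve for Q: Qd = 885 - P.
Set Qd = Qs: 885 - P = 81 + 5P, so 804 = 6P and P* = 134.
Plugging P* into demand: Q* = 885 - 134 = 751.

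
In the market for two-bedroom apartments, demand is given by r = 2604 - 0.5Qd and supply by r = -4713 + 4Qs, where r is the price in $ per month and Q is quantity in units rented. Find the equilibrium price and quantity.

r* = 1791, Q* = 1626

In direct form, Qd = 5208 - 2r and Qs = 1178.25 + 0.25r.
The market clears where 5208 - 2r = 1178.25 + 0.25r. Rearranging, 2.25r = 4029.75, hence r* = 1791.
From the demand curve, Q* = 5208 - 2(1791) = 1626.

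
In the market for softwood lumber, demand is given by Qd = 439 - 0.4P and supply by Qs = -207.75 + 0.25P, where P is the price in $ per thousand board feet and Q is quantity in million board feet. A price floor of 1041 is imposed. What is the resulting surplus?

Evaluating both curves at the floor price 1041 gives Qd = 22.6, Qs = 52.5.
Surplus = Qs - Qd = 52.5 - 22.6 = 29.9.

Surplus = 29.9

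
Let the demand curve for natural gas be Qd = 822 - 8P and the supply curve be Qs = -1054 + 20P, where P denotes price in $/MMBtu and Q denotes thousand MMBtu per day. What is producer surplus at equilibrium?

Producer surplus = 2044.9

Equating demand and supply, 822 - 8P = -1054 + 20P gives 28P = 1876, so P* = 67.
Then Q* = 822 - 8(67) = 286.
Supply choke price (Qs = 0): P = 52.7. Producer surplus = ½ × (67 - 52.7) × 286 = 2044.9.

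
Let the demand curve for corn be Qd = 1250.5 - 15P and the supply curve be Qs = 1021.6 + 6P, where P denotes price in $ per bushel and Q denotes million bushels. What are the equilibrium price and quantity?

At equilibrium Qd = Qs, so 1250.5 - 15P = 1021.6 + 6P; collecting terms, 228.9 = 21P and P* = 10.9.
Plugging P* into demand: Q* = 1250.5 - 15(10.9) = 1087.

P* = 10.9, Q* = 1087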